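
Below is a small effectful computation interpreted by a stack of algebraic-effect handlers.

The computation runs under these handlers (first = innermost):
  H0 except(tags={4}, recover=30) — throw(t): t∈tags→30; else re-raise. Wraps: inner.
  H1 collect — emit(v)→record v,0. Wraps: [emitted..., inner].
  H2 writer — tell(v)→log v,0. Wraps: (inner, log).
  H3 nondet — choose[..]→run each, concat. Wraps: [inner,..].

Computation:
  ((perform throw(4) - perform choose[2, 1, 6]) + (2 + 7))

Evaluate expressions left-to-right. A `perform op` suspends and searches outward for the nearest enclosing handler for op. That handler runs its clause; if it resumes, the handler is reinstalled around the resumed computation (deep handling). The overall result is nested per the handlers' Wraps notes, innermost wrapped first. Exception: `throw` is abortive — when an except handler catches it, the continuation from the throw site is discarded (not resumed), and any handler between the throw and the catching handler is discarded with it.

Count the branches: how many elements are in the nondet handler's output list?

Answer: 1

Working:
throw(4) @ H0 caught ⇒ 30
H1 returns [30]
H2 returns ([30], ())
H3 returns [([30], ())]
= [([30], ())]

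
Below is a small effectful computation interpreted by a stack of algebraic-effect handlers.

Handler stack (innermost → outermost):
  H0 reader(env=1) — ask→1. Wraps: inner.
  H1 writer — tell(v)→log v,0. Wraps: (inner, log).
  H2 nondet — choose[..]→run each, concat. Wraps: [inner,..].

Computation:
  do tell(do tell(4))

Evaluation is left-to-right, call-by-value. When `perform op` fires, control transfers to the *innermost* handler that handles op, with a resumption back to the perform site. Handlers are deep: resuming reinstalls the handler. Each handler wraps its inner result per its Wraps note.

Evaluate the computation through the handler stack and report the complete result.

Answer: [(0, (4, 0))]

Step-by-step:
tell(4) @ H1 ⇒ log+=4
tell(0) @ H1 ⇒ log+=0
H0 returns 0
H1 returns (0, (4, 0))
H2 returns [(0, (4, 0))]
= [(0, (4, 0))]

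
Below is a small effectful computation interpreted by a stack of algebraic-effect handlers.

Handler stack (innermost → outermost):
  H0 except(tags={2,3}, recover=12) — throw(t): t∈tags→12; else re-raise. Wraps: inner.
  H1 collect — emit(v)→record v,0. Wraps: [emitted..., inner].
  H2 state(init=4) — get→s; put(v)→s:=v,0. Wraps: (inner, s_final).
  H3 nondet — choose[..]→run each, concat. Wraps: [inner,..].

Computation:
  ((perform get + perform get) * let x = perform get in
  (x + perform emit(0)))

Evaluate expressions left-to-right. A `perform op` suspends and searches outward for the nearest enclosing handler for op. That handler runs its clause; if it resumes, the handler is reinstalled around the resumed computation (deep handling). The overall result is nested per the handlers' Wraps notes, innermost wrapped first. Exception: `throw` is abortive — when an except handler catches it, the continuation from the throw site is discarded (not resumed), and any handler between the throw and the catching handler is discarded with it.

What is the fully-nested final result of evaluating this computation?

Working:
get @ H2 ⇒ 4
get @ H2 ⇒ 4
get @ H2 ⇒ 4
emit(0) @ H1 ⇒ out+=0
H0 returns 32
H1 returns [0, 32]
H2 returns ([0, 32], 4)
H3 returns [([0, 32], 4)]
= [([0, 32], 4)]

Answer: [([0, 32], 4)]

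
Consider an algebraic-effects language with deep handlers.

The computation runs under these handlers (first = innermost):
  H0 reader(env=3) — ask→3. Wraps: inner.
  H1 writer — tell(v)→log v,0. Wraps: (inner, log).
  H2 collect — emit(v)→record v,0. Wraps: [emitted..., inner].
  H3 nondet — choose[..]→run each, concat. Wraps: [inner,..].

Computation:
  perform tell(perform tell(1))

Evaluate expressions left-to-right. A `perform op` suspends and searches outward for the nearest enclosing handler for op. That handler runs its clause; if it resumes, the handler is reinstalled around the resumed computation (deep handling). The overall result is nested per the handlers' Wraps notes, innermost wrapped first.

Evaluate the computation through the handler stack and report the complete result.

Answer: [[(0, (1, 0))]]

Working:
tell(1) @ H1 ⇒ log+=1
tell(0) @ H1 ⇒ log+=0
H0 returns 0
H1 returns (0, (1, 0))
H2 returns [(0, (1, 0))]
H3 returns [[(0, (1, 0))]]
= [[(0, (1, 0))]]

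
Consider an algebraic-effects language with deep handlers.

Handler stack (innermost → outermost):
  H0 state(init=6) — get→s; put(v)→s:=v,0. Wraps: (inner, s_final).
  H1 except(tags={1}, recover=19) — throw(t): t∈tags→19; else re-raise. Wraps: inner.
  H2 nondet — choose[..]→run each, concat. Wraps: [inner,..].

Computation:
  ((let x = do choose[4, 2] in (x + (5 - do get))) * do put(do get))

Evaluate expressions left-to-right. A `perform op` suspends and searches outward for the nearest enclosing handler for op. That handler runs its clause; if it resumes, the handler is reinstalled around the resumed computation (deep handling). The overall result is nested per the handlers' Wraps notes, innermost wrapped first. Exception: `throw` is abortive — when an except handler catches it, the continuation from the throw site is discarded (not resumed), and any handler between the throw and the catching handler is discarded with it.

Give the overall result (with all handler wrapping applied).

Answer: [(0, 6), (0, 6)]

Step-by-step:
choose[4, 2] @ H2
  branch[0] choose=4:
    get @ H0 ⇒ 6
    get @ H0 ⇒ 6
    put(6) @ H0 ⇒ s:=6
    H0 returns (0, 6)
    H1 returns (0, 6)
    H2 returns [(0, 6)]
  branch[1] choose=2:
    get @ H0 ⇒ 6
    get @ H0 ⇒ 6
    put(6) @ H0 ⇒ s:=6
    H0 returns (0, 6)
    H1 returns (0, 6)
    H2 returns [(0, 6)]
= [(0, 6), (0, 6)]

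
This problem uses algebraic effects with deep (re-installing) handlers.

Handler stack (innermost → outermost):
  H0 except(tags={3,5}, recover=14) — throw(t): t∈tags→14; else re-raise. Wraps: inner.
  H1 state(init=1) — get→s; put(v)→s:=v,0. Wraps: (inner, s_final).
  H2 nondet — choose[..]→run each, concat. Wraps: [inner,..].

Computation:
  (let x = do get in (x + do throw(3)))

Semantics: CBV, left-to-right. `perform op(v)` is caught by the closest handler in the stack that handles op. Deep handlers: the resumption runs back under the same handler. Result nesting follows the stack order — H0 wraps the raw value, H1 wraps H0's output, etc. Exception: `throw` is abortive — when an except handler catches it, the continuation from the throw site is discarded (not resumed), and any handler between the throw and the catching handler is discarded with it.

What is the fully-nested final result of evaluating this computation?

Evaluation trace:
get @ H1 ⇒ 1
throw(3) @ H0 caught ⇒ 14
H1 returns (14, 1)
H2 returns [(14, 1)]
= [(14, 1)]

Answer: [(14, 1)]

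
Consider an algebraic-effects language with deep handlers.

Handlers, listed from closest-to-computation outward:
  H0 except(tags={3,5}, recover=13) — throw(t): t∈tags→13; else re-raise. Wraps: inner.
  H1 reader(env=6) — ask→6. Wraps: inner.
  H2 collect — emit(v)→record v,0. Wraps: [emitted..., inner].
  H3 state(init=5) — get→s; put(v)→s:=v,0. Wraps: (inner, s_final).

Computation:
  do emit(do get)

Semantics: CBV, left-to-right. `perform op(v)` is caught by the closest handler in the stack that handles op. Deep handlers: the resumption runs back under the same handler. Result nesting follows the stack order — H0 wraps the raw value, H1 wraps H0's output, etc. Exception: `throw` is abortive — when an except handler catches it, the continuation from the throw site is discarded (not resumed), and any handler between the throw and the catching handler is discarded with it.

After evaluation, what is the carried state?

Answer: 5

Working:
get @ H3 ⇒ 5
emit(5) @ H2 ⇒ out+=5
H0 returns 0
H1 returns 0
H2 returns [5, 0]
H3 returns ([5, 0], 5)
= ([5, 0], 5)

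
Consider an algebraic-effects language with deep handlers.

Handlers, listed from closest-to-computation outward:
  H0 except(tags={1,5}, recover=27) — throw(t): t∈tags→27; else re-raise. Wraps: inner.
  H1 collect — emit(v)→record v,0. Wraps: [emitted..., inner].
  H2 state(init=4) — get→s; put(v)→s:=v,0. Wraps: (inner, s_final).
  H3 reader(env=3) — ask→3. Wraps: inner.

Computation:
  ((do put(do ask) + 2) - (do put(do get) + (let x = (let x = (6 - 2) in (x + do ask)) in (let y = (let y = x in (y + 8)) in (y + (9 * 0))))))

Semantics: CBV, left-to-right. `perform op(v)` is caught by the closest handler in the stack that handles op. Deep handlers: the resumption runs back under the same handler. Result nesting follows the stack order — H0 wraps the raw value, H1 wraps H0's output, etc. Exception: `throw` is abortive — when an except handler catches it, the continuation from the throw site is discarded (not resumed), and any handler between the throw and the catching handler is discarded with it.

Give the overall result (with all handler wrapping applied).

Answer: ([-13], 3)

Step-by-step:
ask @ H3 ⇒ 3
put(3) @ H2 ⇒ s:=3
get @ H2 ⇒ 3
put(3) @ H2 ⇒ s:=3
ask @ H3 ⇒ 3
H0 returns -13
H1 returns [-13]
H2 returns ([-13], 3)
H3 returns ([-13], 3)
= ([-13], 3)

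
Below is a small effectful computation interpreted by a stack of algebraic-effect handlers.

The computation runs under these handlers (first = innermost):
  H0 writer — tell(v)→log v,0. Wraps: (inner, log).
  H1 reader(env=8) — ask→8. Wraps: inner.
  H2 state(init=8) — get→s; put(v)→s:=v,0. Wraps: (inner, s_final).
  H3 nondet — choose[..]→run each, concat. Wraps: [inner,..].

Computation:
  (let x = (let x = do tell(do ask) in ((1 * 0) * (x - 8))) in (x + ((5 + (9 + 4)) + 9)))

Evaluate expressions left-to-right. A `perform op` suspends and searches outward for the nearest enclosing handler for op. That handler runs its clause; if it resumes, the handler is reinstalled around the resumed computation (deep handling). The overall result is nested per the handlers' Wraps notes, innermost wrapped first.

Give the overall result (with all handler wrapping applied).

Working:
ask @ H1 ⇒ 8
tell(8) @ H0 ⇒ log+=8
H0 returns (27, (8))
H1 returns (27, (8))
H2 returns ((27, (8)), 8)
H3 returns [((27, (8)), 8)]
= [((27, (8)), 8)]

Answer: [((27, (8)), 8)]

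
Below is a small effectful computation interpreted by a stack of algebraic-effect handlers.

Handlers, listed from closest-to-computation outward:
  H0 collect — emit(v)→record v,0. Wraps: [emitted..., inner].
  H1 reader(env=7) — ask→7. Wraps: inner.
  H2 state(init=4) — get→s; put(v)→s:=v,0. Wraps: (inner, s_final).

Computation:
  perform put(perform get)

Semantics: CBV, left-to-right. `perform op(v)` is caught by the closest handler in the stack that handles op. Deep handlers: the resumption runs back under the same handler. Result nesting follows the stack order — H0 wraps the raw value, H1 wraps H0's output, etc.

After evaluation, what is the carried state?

Step-by-step:
get @ H2 ⇒ 4
put(4) @ H2 ⇒ s:=4
H0 returns [0]
H1 returns [0]
H2 returns ([0], 4)
= ([0], 4)

Answer: 4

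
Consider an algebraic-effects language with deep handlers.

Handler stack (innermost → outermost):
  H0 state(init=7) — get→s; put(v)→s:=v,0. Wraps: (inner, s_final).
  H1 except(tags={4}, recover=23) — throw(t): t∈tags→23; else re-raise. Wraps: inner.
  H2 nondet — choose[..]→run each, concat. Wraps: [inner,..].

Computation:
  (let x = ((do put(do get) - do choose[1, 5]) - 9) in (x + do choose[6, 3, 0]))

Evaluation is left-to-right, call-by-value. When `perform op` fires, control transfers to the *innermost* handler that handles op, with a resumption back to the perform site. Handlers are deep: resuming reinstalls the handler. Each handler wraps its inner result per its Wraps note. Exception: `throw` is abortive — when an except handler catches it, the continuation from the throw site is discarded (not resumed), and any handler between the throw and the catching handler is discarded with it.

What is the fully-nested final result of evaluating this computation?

Working:
get @ H0 ⇒ 7
put(7) @ H0 ⇒ s:=7
choose[1, 5] @ H2
  branch[0] choose=1:
    choose[6, 3, 0] @ H2
      branch[0] choose=6:
        H0 returns (-4, 7)
        H1 returns (-4, 7)
        H2 returns [(-4, 7)]
      branch[1] choose=3:
        H0 returns (-7, 7)
        H1 returns (-7, 7)
        H2 returns [(-7, 7)]
      branch[2] choose=0:
        H0 returns (-10, 7)
        H1 returns (-10, 7)
        H2 returns [(-10, 7)]
  branch[1] choose=5:
    choose[6, 3, 0] @ H2
      branch[0] choose=6:
        H0 returns (-8, 7)
        H1 returns (-8, 7)
        H2 returns [(-8, 7)]
      branch[1] choose=3:
        H0 returns (-11, 7)
        H1 returns (-11, 7)
        H2 returns [(-11, 7)]
      branch[2] choose=0:
        H0 returns (-14, 7)
        H1 returns (-14, 7)
        H2 returns [(-14, 7)]
= [(-4, 7), (-7, 7), (-10, 7), (-8, 7), (-11, 7), (-14, 7)]

Answer: [(-4, 7), (-7, 7), (-10, 7), (-8, 7), (-11, 7), (-14, 7)]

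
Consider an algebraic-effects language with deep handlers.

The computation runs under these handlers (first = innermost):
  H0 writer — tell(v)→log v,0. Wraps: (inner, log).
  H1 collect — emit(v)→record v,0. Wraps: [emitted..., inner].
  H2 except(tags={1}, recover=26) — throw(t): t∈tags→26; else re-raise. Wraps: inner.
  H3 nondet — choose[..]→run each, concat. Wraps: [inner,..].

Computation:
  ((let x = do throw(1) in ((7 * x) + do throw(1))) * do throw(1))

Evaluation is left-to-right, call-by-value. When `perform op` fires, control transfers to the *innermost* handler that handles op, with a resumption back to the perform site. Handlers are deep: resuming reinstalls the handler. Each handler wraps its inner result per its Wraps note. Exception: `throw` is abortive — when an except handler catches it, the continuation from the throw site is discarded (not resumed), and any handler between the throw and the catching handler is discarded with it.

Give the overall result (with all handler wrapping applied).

Answer: [26]

Working:
throw(1) @ H2 caught ⇒ 26
H3 returns [26]
= [26]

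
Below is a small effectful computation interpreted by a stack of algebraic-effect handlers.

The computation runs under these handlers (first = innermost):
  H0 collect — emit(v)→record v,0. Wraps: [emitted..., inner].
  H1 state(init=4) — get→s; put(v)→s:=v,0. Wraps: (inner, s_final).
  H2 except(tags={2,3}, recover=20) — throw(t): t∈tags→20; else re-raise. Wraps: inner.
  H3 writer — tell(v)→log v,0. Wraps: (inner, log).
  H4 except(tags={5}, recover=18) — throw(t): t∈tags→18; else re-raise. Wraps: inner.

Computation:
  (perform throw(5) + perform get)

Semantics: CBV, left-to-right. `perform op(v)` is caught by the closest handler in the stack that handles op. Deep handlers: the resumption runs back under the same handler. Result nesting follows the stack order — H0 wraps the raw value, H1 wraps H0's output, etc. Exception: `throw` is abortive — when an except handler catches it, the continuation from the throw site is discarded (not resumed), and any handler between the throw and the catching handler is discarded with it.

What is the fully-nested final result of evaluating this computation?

Evaluation trace:
throw(5) @ H2 re-raised
throw(5) @ H4 caught ⇒ 18
= 18

Answer: 18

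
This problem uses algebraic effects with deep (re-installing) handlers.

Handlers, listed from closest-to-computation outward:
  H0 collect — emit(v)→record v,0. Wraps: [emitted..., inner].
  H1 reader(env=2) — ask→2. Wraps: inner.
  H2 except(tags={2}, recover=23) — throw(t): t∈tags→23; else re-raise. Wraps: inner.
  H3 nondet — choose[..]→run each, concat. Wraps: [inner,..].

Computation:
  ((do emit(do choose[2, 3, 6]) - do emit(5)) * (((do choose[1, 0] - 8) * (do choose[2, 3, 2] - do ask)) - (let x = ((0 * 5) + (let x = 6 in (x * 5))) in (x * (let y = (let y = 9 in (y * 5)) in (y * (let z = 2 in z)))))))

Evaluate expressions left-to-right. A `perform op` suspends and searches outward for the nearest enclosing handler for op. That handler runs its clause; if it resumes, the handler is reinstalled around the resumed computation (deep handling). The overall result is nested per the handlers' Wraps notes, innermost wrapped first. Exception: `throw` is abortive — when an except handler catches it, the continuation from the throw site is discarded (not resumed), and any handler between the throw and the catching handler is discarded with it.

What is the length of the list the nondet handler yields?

Evaluation trace:
choose[2, 3, 6] @ H3
  branch[0] choose=2:
    emit(2) @ H0 ⇒ out+=2
    emit(5) @ H0 ⇒ out+=5
    choose[1, 0] @ H3
      branch[0] choose=1:
        choose[2, 3, 2] @ H3
          branch[0] choose=2:
            ask @ H1 ⇒ 2
            H0 returns [2, 5, 0]
            H1 returns [2, 5, 0]
            H2 returns [2, 5, 0]
            H3 returns [[2, 5, 0]]
          branch[1] choose=3:
            ask @ H1 ⇒ 2
            H0 returns [2, 5, 0]
            H1 returns [2, 5, 0]
            H2 returns [2, 5, 0]
            H3 returns [[2, 5, 0]]
          branch[2] choose=2:
            ask @ H1 ⇒ 2
            H0 returns [2, 5, 0]
            H1 returns [2, 5, 0]
            H2 returns [2, 5, 0]
            H3 returns [[2, 5, 0]]
      branch[1] choose=0:
        choose[2, 3, 2] @ H3
          branch[0] choose=2:
            ask @ H1 ⇒ 2
            H0 returns [2, 5, 0]
            H1 returns [2, 5, 0]
            H2 returns [2, 5, 0]
            H3 returns [[2, 5, 0]]
          branch[1] choose=3:
            ask @ H1 ⇒ 2
            H0 returns [2, 5, 0]
            H1 returns [2, 5, 0]
            H2 returns [2, 5, 0]
            H3 returns [[2, 5, 0]]
          branch[2] choose=2:
            ask @ H1 ⇒ 2
            H0 returns [2, 5, 0]
            H1 returns [2, 5, 0]
            H2 returns [2, 5, 0]
            H3 returns [[2, 5, 0]]
  branch[1] choose=3:
    emit(3) @ H0 ⇒ out+=3
    emit(5) @ H0 ⇒ out+=5
    choose[1, 0] @ H3
      branch[0] choose=1:
        choose[2, 3, 2] @ H3
          branch[0] choose=2:
            ask @ H1 ⇒ 2
            H0 returns [3, 5, 0]
            H1 returns [3, 5, 0]
            H2 returns [3, 5, 0]
            H3 returns [[3, 5, 0]]
          branch[1] choose=3:
            ask @ H1 ⇒ 2
            H0 returns [3, 5, 0]
            H1 returns [3, 5, 0]
            H2 returns [3, 5, 0]
            H3 returns [[3, 5, 0]]
          branch[2] choose=2:
            ask @ H1 ⇒ 2
            H0 returns [3, 5, 0]
            H1 returns [3, 5, 0]
            H2 returns [3, 5, 0]
            H3 returns [[3, 5, 0]]
      branch[1] choose=0:
        choose[2, 3, 2] @ H3
          branch[0] choose=2:
            ask @ H1 ⇒ 2
            H0 returns [3, 5, 0]
            H1 returns [3, 5, 0]
            H2 returns [3, 5, 0]
            H3 returns [[3, 5, 0]]
          branch[1] choose=3:
            ask @ H1 ⇒ 2
            H0 returns [3, 5, 0]
            H1 returns [3, 5, 0]
            H2 returns [3, 5, 0]
            H3 returns [[3, 5, 0]]
          branch[2] choose=2:
            ask @ H1 ⇒ 2
            H0 returns [3, 5, 0]
            H1 returns [3, 5, 0]
            H2 returns [3, 5, 0]
            H3 returns [[3, 5, 0]]
  branch[2] choose=6:
    emit(6) @ H0 ⇒ out+=6
    emit(5) @ H0 ⇒ out+=5
    choose[1, 0] @ H3
      branch[0] choose=1:
        choose[2, 3, 2] @ H3
          branch[0] choose=2:
            ask @ H1 ⇒ 2
            H0 returns [6, 5, 0]
            H1 returns [6, 5, 0]
            H2 returns [6, 5, 0]
            H3 returns [[6, 5, 0]]
          branch[1] choose=3:
            ask @ H1 ⇒ 2
            H0 returns [6, 5, 0]
            H1 returns [6, 5, 0]
            H2 returns [6, 5, 0]
            H3 returns [[6, 5, 0]]
          branch[2] choose=2:
            ask @ H1 ⇒ 2
            H0 returns [6, 5, 0]
            H1 returns [6, 5, 0]
            H2 returns [6, 5, 0]
            H3 returns [[6, 5, 0]]
      branch[1] choose=0:
        choose[2, 3, 2] @ H3
          branch[0] choose=2:
            ask @ H1 ⇒ 2
            H0 returns [6, 5, 0]
            H1 returns [6, 5, 0]
            H2 returns [6, 5, 0]
            H3 returns [[6, 5, 0]]
          branch[1] choose=3:
            ask @ H1 ⇒ 2
            H0 returns [6, 5, 0]
            H1 returns [6, 5, 0]
            H2 returns [6, 5, 0]
            H3 returns [[6, 5, 0]]
          branch[2] choose=2:
            ask @ H1 ⇒ 2
            H0 returns [6, 5, 0]
            H1 returns [6, 5, 0]
            H2 returns [6, 5, 0]
            H3 returns [[6, 5, 0]]
= [[2, 5, 0], [2, 5, 0], [2, 5, 0], [2, 5, 0], [2, 5, 0], [2, 5, 0], [3, 5, 0], [3, 5, 0], [3, 5, 0], [3, 5, 0], [3, 5, 0], [3, 5, 0], [6, 5, 0], [6, 5, 0], [6, 5, 0], [6, 5, 0], [6, 5, 0], [6, 5, 0]]

Answer: 18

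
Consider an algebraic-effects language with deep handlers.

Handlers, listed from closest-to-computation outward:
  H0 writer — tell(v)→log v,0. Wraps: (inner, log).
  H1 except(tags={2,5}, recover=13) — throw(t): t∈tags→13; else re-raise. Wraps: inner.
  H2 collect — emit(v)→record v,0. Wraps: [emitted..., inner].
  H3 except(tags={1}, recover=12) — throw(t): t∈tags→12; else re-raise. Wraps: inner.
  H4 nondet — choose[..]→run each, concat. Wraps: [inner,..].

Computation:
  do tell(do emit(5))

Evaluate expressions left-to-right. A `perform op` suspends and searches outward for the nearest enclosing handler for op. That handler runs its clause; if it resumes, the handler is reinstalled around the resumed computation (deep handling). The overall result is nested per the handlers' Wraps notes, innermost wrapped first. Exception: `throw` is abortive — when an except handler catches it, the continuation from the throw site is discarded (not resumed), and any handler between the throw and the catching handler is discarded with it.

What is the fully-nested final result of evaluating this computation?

Answer: [[5, (0, (0))]]

Working:
emit(5) @ H2 ⇒ out+=5
tell(0) @ H0 ⇒ log+=0
H0 returns (0, (0))
H1 returns (0, (0))
H2 returns [5, (0, (0))]
H3 returns [5, (0, (0))]
H4 returns [[5, (0, (0))]]
= [[5, (0, (0))]]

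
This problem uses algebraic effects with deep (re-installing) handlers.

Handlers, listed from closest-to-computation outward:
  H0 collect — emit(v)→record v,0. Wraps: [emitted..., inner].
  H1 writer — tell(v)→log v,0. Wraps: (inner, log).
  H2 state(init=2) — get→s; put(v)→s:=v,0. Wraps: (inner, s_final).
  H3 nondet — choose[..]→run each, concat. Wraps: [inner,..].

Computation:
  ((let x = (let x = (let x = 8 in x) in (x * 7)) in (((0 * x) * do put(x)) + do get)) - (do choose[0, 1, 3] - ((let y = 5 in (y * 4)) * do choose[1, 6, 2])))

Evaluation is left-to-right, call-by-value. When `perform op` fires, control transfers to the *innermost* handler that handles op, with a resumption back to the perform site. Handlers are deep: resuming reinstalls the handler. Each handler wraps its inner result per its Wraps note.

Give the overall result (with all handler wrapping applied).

Evaluation trace:
put(56) @ H2 ⇒ s:=56
get @ H2 ⇒ 56
choose[0, 1, 3] @ H3
  branch[0] choose=0:
    choose[1, 6, 2] @ H3
      branch[0] choose=1:
        H0 returns [76]
        H1 returns ([76], ())
        H2 returns (([76], ()), 56)
        H3 returns [(([76], ()), 56)]
      branch[1] choose=6:
        H0 returns [176]
        H1 returns ([176], ())
        H2 returns (([176], ()), 56)
        H3 returns [(([176], ()), 56)]
      branch[2] choose=2:
        H0 returns [96]
        H1 returns ([96], ())
        H2 returns (([96], ()), 56)
        H3 returns [(([96], ()), 56)]
  branch[1] choose=1:
    choose[1, 6, 2] @ H3
      branch[0] choose=1:
        H0 returns [75]
        H1 returns ([75], ())
        H2 returns (([75], ()), 56)
        H3 returns [(([75], ()), 56)]
      branch[1] choose=6:
        H0 returns [175]
        H1 returns ([175], ())
        H2 returns (([175], ()), 56)
        H3 returns [(([175], ()), 56)]
      branch[2] choose=2:
        H0 returns [95]
        H1 returns ([95], ())
        H2 returns (([95], ()), 56)
        H3 returns [(([95], ()), 56)]
  branch[2] choose=3:
    choose[1, 6, 2] @ H3
      branch[0] choose=1:
        H0 returns [73]
        H1 returns ([73], ())
        H2 returns (([73], ()), 56)
        H3 returns [(([73], ()), 56)]
      branch[1] choose=6:
        H0 returns [173]
        H1 returns ([173], ())
        H2 returns (([173], ()), 56)
        H3 returns [(([173], ()), 56)]
      branch[2] choose=2:
        H0 returns [93]
        H1 returns ([93], ())
        H2 returns (([93], ()), 56)
        H3 returns [(([93], ()), 56)]
= [(([76], ()), 56), (([176], ()), 56), (([96], ()), 56), (([75], ()), 56), (([175], ()), 56), (([95], ()), 56), (([73], ()), 56), (([173], ()), 56), (([93], ()), 56)]

Answer: [(([76], ()), 56), (([176], ()), 56), (([96], ()), 56), (([75], ()), 56), (([175], ()), 56), (([95], ()), 56), (([73], ()), 56), (([173], ()), 56), (([93], ()), 56)]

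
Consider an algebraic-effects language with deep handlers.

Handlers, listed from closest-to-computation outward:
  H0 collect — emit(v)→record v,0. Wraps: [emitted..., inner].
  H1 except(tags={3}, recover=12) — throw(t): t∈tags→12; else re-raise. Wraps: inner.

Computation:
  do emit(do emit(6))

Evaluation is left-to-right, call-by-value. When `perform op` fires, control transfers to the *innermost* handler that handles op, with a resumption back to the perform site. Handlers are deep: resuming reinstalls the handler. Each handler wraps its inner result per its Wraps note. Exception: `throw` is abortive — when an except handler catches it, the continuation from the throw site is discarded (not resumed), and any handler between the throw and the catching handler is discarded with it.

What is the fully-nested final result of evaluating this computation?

Answer: [6, 0, 0]

Step-by-step:
emit(6) @ H0 ⇒ out+=6
emit(0) @ H0 ⇒ out+=0
H0 returns [6, 0, 0]
H1 returns [6, 0, 0]
= [6, 0, 0]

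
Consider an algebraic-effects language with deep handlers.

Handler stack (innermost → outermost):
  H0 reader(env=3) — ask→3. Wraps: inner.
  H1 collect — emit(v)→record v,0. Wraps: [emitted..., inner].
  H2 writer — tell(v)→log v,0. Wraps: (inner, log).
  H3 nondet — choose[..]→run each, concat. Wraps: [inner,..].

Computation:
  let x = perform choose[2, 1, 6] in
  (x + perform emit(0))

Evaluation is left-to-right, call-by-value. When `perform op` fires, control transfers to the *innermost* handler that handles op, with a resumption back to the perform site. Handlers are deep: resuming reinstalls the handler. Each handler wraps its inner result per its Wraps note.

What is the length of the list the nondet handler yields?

Step-by-step:
choose[2, 1, 6] @ H3
  branch[0] choose=2:
    emit(0) @ H1 ⇒ out+=0
    H0 returns 2
    H1 returns [0, 2]
    H2 returns ([0, 2], ())
    H3 returns [([0, 2], ())]
  branch[1] choose=1:
    emit(0) @ H1 ⇒ out+=0
    H0 returns 1
    H1 returns [0, 1]
    H2 returns ([0, 1], ())
    H3 returns [([0, 1], ())]
  branch[2] choose=6:
    emit(0) @ H1 ⇒ out+=0
    H0 returns 6
    H1 returns [0, 6]
    H2 returns ([0, 6], ())
    H3 returns [([0, 6], ())]
= [([0, 2], ()), ([0, 1], ()), ([0, 6], ())]

Answer: 3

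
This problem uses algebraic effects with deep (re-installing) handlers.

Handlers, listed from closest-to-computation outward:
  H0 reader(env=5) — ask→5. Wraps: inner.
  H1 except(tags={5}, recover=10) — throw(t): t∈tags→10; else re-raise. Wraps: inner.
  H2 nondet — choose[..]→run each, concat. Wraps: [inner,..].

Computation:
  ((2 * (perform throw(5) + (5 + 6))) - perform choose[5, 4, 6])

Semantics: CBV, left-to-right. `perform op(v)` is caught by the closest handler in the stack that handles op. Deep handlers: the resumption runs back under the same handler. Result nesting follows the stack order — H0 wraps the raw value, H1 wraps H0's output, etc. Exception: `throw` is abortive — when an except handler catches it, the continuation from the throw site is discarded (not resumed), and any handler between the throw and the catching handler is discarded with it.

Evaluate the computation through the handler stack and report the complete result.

Answer: [10]

Working:
throw(5) @ H1 caught ⇒ 10
H2 returns [10]
= [10]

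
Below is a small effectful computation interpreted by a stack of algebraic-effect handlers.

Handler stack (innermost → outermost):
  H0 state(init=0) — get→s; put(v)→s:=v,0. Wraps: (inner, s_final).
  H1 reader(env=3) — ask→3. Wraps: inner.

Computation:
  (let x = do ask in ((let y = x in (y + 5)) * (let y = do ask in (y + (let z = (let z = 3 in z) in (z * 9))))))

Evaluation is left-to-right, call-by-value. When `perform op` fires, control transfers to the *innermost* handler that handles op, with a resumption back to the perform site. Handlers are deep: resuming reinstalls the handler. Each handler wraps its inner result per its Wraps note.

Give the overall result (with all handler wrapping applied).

Answer: (240, 0)

Step-by-step:
ask @ H1 ⇒ 3
ask @ H1 ⇒ 3
H0 returns (240, 0)
H1 returns (240, 0)
= (240, 0)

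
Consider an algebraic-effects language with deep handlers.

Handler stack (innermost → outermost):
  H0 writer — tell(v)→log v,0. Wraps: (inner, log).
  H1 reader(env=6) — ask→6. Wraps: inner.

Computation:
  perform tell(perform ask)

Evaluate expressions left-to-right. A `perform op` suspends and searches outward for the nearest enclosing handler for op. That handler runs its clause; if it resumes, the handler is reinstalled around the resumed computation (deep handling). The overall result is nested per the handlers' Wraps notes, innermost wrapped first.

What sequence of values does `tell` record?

Answer: (6)

Working:
ask @ H1 ⇒ 6
tell(6) @ H0 ⇒ log+=6
H0 returns (0, (6))
H1 returns (0, (6))
= (0, (6))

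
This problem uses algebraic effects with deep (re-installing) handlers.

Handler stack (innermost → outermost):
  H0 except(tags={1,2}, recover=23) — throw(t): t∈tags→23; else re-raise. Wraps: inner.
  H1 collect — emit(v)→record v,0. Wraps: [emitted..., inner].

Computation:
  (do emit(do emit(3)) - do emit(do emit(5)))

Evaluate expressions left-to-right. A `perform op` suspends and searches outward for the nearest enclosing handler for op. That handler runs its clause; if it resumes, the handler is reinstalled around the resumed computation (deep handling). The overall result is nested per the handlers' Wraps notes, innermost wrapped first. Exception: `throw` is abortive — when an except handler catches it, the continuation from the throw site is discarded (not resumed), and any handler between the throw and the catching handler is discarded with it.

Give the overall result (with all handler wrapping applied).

Answer: [3, 0, 5, 0, 0]

Step-by-step:
emit(3) @ H1 ⇒ out+=3
emit(0) @ H1 ⇒ out+=0
emit(5) @ H1 ⇒ out+=5
emit(0) @ H1 ⇒ out+=0
H0 returns 0
H1 returns [3, 0, 5, 0, 0]
= [3, 0, 5, 0, 0]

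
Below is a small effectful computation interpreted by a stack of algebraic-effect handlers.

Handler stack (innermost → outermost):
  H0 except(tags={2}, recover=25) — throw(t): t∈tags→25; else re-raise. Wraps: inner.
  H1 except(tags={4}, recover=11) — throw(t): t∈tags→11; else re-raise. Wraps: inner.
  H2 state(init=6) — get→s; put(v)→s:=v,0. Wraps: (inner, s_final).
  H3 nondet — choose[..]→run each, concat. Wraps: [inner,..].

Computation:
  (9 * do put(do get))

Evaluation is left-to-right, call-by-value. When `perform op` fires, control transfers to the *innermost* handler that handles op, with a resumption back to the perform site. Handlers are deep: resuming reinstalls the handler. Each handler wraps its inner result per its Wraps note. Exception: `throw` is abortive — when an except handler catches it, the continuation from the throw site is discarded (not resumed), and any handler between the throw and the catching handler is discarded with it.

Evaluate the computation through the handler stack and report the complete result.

Working:
get @ H2 ⇒ 6
put(6) @ H2 ⇒ s:=6
H0 returns 0
H1 returns 0
H2 returns (0, 6)
H3 returns [(0, 6)]
= [(0, 6)]

Answer: [(0, 6)]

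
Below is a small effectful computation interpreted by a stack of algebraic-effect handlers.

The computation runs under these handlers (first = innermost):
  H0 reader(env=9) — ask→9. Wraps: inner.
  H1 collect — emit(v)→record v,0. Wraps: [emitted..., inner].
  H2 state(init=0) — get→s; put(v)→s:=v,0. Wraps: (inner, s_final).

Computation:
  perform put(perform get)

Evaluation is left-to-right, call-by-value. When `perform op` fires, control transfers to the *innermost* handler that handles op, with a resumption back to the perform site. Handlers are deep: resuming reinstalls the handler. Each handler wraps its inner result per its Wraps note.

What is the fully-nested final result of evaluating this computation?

Working:
get @ H2 ⇒ 0
put(0) @ H2 ⇒ s:=0
H0 returns 0
H1 returns [0]
H2 returns ([0], 0)
= ([0], 0)

Answer: ([0], 0)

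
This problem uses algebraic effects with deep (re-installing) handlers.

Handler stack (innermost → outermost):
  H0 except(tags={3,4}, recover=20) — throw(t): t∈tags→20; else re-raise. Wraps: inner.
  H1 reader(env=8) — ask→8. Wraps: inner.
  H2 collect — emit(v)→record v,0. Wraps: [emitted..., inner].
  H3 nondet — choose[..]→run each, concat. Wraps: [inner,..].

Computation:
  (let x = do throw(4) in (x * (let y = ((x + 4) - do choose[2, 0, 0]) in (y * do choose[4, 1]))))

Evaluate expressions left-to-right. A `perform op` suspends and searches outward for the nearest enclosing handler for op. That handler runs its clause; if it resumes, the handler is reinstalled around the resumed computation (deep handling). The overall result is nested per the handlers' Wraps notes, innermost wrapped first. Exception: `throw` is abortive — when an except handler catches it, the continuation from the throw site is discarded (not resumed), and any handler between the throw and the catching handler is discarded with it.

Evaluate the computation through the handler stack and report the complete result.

Answer: [[20]]

Working:
throw(4) @ H0 caught ⇒ 20
H1 returns 20
H2 returns [20]
H3 returns [[20]]
= [[20]]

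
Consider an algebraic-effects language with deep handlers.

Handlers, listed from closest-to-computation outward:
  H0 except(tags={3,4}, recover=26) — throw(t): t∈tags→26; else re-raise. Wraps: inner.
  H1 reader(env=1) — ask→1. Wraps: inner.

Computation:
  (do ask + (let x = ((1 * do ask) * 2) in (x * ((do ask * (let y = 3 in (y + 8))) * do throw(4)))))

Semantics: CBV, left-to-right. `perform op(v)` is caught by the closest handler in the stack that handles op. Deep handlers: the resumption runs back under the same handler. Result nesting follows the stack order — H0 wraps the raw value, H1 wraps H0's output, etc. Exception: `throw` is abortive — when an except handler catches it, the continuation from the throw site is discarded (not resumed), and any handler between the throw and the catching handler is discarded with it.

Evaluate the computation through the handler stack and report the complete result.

Step-by-step:
ask @ H1 ⇒ 1
ask @ H1 ⇒ 1
ask @ H1 ⇒ 1
throw(4) @ H0 caught ⇒ 26
H1 returns 26
= 26

Answer: 26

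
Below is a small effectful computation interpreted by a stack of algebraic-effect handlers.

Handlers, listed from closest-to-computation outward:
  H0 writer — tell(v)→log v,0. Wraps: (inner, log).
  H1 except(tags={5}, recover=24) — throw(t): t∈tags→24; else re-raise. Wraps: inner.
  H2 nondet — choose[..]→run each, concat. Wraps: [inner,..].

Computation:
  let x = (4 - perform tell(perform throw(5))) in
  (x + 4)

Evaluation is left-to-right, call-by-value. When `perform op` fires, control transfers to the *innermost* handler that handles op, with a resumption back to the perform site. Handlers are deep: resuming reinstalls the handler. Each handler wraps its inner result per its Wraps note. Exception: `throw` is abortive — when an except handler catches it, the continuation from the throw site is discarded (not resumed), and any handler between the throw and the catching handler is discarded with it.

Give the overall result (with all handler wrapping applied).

Working:
throw(5) @ H1 caught ⇒ 24
H2 returns [24]
= [24]

Answer: [24]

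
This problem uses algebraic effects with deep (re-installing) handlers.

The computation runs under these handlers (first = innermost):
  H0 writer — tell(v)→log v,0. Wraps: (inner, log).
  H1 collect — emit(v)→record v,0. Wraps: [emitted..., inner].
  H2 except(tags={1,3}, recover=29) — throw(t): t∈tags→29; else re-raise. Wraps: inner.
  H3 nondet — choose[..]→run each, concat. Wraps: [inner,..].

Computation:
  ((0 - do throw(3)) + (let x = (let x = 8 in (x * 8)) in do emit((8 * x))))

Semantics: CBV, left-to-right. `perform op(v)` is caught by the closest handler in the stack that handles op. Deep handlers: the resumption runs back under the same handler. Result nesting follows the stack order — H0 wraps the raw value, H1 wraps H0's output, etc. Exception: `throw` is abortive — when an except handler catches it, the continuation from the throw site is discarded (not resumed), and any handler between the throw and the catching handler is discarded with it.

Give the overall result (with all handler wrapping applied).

Answer: [29]

Working:
throw(3) @ H2 caught ⇒ 29
H3 returns [29]
= [29]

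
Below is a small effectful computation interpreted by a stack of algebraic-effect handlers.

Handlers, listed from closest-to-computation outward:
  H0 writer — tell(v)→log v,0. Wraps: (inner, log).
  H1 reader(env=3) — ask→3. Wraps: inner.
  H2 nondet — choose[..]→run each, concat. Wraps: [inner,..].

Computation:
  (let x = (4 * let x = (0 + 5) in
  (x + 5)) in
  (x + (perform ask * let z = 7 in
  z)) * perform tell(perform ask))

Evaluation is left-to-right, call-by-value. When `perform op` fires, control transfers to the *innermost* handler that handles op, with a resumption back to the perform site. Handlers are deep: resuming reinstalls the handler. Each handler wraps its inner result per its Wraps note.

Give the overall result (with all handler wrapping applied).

Answer: [(0, (3))]

Working:
ask @ H1 ⇒ 3
ask @ H1 ⇒ 3
tell(3) @ H0 ⇒ log+=3
H0 returns (0, (3))
H1 returns (0, (3))
H2 returns [(0, (3))]
= [(0, (3))]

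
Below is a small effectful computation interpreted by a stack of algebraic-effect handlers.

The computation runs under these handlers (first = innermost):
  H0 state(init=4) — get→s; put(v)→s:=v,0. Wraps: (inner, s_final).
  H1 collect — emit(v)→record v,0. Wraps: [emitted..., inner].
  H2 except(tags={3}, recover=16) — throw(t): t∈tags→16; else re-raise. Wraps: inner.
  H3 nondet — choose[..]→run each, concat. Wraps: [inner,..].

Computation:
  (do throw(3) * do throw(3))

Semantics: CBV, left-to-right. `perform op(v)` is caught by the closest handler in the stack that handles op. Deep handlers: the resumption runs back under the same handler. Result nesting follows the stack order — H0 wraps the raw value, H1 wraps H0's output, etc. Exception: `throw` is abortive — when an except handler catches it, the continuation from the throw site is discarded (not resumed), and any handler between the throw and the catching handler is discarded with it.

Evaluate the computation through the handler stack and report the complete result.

Answer: [16]

Working:
throw(3) @ H2 caught ⇒ 16
H3 returns [16]
= [16]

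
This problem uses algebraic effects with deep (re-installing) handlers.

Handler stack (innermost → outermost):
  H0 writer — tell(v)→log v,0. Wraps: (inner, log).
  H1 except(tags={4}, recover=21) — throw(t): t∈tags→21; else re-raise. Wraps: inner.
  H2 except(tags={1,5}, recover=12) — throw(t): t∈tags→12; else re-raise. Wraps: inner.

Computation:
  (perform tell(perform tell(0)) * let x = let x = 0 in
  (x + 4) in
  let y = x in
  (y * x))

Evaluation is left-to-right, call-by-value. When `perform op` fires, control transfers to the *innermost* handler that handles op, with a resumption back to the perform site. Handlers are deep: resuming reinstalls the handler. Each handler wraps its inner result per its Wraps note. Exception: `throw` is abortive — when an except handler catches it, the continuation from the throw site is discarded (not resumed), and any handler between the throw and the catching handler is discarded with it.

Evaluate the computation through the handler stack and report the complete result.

Evaluation trace:
tell(0) @ H0 ⇒ log+=0
tell(0) @ H0 ⇒ log+=0
H0 returns (0, (0, 0))
H1 returns (0, (0, 0))
H2 returns (0, (0, 0))
= (0, (0, 0))

Answer: (0, (0, 0))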